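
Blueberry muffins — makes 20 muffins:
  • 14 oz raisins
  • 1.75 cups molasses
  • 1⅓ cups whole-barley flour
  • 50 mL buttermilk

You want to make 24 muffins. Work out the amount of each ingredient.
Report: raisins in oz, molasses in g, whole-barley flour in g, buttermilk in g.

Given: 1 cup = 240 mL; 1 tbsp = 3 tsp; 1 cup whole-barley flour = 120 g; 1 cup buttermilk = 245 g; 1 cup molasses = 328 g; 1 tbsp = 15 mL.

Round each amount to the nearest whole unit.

Scaling factor: 24/20 = 6/5 = 1.2.
raisins: 14 oz × 6/5 ≈ 17 oz
molasses: 1.75 cup × 6/5 × 328 g/cup ≈ 689 g
whole-barley flour: 4/3 cup × 6/5 × 120 g/cup = 192 g
buttermilk: 50 mL × 6/5 ÷ 240 mL/cup × 245 g/cup ≈ 61 g

raisins: 17 oz; molasses: 689 g; whole-barley flour: 192 g; buttermilk: 61 g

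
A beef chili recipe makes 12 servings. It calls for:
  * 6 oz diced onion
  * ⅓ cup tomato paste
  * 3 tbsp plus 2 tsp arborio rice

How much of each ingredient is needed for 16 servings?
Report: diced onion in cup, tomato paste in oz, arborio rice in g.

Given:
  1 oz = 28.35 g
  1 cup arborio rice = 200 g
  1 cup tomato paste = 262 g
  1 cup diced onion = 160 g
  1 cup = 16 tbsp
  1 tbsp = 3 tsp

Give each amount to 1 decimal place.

Scaling factor: 16/12 = 4/3.
diced onion: 6 oz × 4/3 × 28.35 g/oz ÷ 160 g/cup ≈ 1.4 cup
tomato paste: 1/3 cup × 4/3 × 262 g/cup ÷ 28.35 g/oz ≈ 4.1 oz
arborio rice: (3 tbsp + 2 tsp = 11/3 tbsp) × 4/3 ÷ 16 tbsp/cup × 200 g/cup ≈ 61.1 g

diced onion: 1.4 cup; tomato paste: 4.1 oz; arborio rice: 61.1 g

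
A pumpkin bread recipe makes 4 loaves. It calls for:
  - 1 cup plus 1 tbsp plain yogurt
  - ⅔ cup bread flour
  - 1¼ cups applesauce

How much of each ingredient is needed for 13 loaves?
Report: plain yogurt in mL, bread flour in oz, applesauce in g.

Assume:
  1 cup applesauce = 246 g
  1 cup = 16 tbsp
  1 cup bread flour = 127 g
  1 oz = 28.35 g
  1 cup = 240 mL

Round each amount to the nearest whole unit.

Scaling factor: 13/4 = 3.25.
plain yogurt: (1 cup + 1 tbsp = 1.0625 cup) × 13/4 × 240 mL/cup ≈ 829 mL
bread flour: 2/3 cup × 13/4 × 127 g/cup ÷ 28.35 g/oz ≈ 10 oz
applesauce: 1.25 cup × 13/4 × 246 g/cup ≈ 999 g

plain yogurt: 829 mL; bread flour: 10 oz; applesauce: 999 g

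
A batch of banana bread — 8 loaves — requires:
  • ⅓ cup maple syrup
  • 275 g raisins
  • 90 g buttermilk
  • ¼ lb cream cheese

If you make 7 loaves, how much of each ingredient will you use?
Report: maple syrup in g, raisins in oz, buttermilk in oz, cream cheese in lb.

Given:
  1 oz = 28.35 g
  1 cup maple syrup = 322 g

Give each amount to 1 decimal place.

Scaling factor: 7/8 = 0.875.
maple syrup: 1/3 cup × 7/8 × 322 g/cup ≈ 93.9 g
raisins: 275 g × 7/8 ÷ 28.35 g/oz ≈ 8.5 oz
buttermilk: 90 g × 7/8 ÷ 28.35 g/oz ≈ 2.8 oz
cream cheese: 0.25 lb × 7/8 ≈ 0.2 lb

maple syrup: 93.9 g; raisins: 8.5 oz; buttermilk: 2.8 oz; cream cheese: 0.2 lb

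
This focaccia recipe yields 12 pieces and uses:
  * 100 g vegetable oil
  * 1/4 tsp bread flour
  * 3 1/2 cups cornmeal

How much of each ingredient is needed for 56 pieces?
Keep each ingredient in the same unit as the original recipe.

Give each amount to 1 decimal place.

Scaling factor: 56/12 = 14/3.
vegetable oil: 100 g × 14/3 ≈ 466.7 g
bread flour: 0.25 tsp × 14/3 ≈ 1.2 tsp
cornmeal: 3.5 cup × 14/3 ≈ 16.3 cup

vegetable oil: 466.7 g; bread flour: 1.2 tsp; cornmeal: 16.3 cup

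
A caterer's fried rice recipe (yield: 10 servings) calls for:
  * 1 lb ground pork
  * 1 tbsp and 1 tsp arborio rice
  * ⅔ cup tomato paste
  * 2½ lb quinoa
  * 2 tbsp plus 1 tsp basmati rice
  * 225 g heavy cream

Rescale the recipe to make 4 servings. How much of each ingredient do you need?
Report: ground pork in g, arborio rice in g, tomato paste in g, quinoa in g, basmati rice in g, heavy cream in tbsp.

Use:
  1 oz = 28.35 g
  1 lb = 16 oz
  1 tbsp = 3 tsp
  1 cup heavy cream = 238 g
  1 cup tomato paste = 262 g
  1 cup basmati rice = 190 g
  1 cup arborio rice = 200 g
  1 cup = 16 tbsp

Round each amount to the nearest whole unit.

Scaling factor: 4/10 = 2/5 = 0.4.
ground pork: 1 lb × 2/5 × 16 oz/lb × 28.35 g/oz ≈ 181 g
arborio rice: (1 tbsp + 1 tsp = 4/3 tbsp) × 2/5 ÷ 16 tbsp/cup × 200 g/cup ≈ 7 g
tomato paste: 2/3 cup × 2/5 × 262 g/cup ≈ 70 g
quinoa: 2.5 lb × 2/5 × 16 oz/lb × 28.35 g/oz ≈ 454 g
basmati rice: (2 tbsp + 1 tsp = 7/3 tbsp) × 2/5 ÷ 16 tbsp/cup × 190 g/cup ≈ 11 g
heavy cream: 225 g × 2/5 ÷ 238 g/cup × 16 tbsp/cup ≈ 6 tbsp

ground pork: 181 g; arborio rice: 7 g; tomato paste: 70 g; quinoa: 454 g; basmati rice: 11 g; heavy cream: 6 tbsp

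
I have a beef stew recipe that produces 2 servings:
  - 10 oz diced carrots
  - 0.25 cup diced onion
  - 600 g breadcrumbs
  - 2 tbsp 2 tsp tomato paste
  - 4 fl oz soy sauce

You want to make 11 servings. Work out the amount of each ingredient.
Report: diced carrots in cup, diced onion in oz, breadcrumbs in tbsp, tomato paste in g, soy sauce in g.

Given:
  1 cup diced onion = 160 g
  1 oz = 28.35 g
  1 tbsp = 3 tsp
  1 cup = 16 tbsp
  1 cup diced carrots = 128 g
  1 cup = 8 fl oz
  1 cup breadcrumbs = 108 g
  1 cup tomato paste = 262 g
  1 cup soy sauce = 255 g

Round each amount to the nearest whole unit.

diced carrots: 12 cup; diced onion: 8 oz; breadcrumbs: 489 tbsp; tomato paste: 240 g; soy sauce: 701 g

Scaling factor: 11/2 = 5.5.
diced carrots: 10 oz × 11/2 × 28.35 g/oz ÷ 128 g/cup ≈ 12 cup
diced onion: 0.25 cup × 11/2 × 160 g/cup ÷ 28.35 g/oz ≈ 8 oz
breadcrumbs: 600 g × 11/2 ÷ 108 g/cup × 16 tbsp/cup ≈ 489 tbsp
tomato paste: (2 tbsp + 2 tsp = 8/3 tbsp) × 11/2 ÷ 16 tbsp/cup × 262 g/cup ≈ 240 g
soy sauce: 4 fl oz × 11/2 ÷ 8 fl oz/cup × 255 g/cup ≈ 701 g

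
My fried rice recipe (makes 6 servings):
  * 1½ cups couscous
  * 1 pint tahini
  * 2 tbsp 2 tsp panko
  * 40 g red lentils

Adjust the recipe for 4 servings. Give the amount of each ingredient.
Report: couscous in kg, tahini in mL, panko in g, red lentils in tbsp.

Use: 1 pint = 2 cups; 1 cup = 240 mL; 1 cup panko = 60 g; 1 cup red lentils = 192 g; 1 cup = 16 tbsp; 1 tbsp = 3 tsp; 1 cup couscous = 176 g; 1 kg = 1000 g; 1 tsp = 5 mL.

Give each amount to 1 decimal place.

Scaling factor: 4/6 = 2/3.
couscous: 1.5 cup × 2/3 × 176 g/cup ÷ 1000 g/kg ≈ 0.2 kg
tahini: 1 pint × 2/3 × 2 cup/pint × 240 mL/cup = 320.0 mL
panko: (2 tbsp + 2 tsp = 8/3 tbsp) × 2/3 ÷ 16 tbsp/cup × 60 g/cup ≈ 6.7 g
red lentils: 40 g × 2/3 ÷ 192 g/cup × 16 tbsp/cup ≈ 2.2 tbsp

couscous: 0.2 kg; tahini: 320.0 mL; panko: 6.7 g; red lentils: 2.2 tbsp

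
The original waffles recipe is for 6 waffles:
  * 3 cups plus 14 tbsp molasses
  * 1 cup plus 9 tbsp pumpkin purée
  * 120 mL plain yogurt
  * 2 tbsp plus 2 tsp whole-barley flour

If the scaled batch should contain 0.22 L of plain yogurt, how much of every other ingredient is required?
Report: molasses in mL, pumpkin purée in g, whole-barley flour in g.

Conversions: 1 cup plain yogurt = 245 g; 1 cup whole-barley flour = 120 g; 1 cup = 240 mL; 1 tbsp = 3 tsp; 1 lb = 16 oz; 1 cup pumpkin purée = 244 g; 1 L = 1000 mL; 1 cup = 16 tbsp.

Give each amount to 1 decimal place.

molasses: 1705.0 mL; pumpkin purée: 699.0 g; whole-barley flour: 36.7 g

The original recipe has 0.12 L of plain yogurt, so the scaling factor is 0.22 ÷ 0.12 = 11/6.
molasses: (3 cup + 14 tbsp = 3.875 cup) × 11/6 × 240 mL/cup = 1705.0 mL
pumpkin purée: (1 cup + 9 tbsp = 1.5625 cup) × 11/6 × 244 g/cup ≈ 699.0 g
whole-barley flour: (2 tbsp + 2 tsp = 8/3 tbsp) × 11/6 ÷ 16 tbsp/cup × 120 g/cup ≈ 36.7 g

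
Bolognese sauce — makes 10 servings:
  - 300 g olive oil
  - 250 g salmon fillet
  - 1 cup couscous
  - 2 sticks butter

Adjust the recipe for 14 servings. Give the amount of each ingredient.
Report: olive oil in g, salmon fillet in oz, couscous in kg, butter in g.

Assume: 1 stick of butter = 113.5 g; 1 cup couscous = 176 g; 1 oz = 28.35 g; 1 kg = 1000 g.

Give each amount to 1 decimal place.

Scaling factor: 14/10 = 7/5 = 1.4.
olive oil: 300 g × 7/5 = 420.0 g
salmon fillet: 250 g × 7/5 ÷ 28.35 g/oz ≈ 12.3 oz
couscous: 1 cup × 7/5 × 176 g/cup ÷ 1000 g/kg ≈ 0.2 kg
butter: 2 stick × 7/5 × 113.5 g/stick = 317.8 g

olive oil: 420.0 g; salmon fillet: 12.3 oz; couscous: 0.2 kg; butter: 317.8 g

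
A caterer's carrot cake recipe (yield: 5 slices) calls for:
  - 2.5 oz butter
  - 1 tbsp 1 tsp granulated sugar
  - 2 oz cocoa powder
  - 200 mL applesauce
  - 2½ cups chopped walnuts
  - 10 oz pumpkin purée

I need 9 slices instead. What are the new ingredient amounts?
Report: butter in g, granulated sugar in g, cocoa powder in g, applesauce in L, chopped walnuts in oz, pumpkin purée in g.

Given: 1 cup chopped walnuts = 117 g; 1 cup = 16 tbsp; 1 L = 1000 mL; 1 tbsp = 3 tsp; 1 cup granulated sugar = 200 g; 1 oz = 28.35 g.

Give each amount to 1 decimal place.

Scaling factor: 9/5 = 1.8.
butter: 2.5 oz × 9/5 × 28.35 g/oz ≈ 127.6 g
granulated sugar: (1 tbsp + 1 tsp = 4/3 tbsp) × 9/5 ÷ 16 tbsp/cup × 200 g/cup = 30.0 g
cocoa powder: 2 oz × 9/5 × 28.35 g/oz ≈ 102.1 g
applesauce: 200 mL × 9/5 ÷ 1000 mL/L ≈ 0.4 L
chopped walnuts: 2.5 cup × 9/5 × 117 g/cup ÷ 28.35 g/oz ≈ 18.6 oz
pumpkin purée: 10 oz × 9/5 × 28.35 g/oz = 510.3 g

butter: 127.6 g; granulated sugar: 30.0 g; cocoa powder: 102.1 g; applesauce: 0.4 L; chopped walnuts: 18.6 oz; pumpkin purée: 510.3 g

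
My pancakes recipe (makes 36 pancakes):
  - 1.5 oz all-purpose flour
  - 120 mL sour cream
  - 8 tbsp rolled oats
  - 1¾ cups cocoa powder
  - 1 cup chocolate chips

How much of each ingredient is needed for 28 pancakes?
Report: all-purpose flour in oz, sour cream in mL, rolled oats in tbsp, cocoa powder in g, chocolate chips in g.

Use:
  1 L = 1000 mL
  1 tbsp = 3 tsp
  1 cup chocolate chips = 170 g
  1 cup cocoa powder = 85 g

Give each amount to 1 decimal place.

Scaling factor: 28/36 = 7/9.
all-purpose flour: 1.5 oz × 7/9 ≈ 1.2 oz
sour cream: 120 mL × 7/9 ≈ 93.3 mL
rolled oats: 8 tbsp × 7/9 ≈ 6.2 tbsp
cocoa powder: 1.75 cup × 7/9 × 85 g/cup ≈ 115.7 g
chocolate chips: 1 cup × 7/9 × 170 g/cup ≈ 132.2 g

all-purpose flour: 1.2 oz; sour cream: 93.3 mL; rolled oats: 6.2 tbsp; cocoa powder: 115.7 g; chocolate chips: 132.2 g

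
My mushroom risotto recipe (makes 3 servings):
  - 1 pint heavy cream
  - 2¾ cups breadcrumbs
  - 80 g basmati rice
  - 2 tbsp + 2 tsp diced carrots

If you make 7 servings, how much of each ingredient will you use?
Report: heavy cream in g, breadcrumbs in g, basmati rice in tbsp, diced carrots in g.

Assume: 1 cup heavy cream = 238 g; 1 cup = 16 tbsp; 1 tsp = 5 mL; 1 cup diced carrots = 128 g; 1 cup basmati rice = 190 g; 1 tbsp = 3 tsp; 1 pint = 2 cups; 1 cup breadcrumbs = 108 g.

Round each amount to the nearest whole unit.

Scaling factor: 7/3.
heavy cream: 1 pint × 7/3 × 2 cup/pint × 238 g/cup ≈ 1111 g
breadcrumbs: 2.75 cup × 7/3 × 108 g/cup = 693 g
basmati rice: 80 g × 7/3 ÷ 190 g/cup × 16 tbsp/cup ≈ 16 tbsp
diced carrots: (2 tbsp + 2 tsp = 8/3 tbsp) × 7/3 ÷ 16 tbsp/cup × 128 g/cup ≈ 50 g

heavy cream: 1111 g; breadcrumbs: 693 g; basmati rice: 16 tbsp; diced carrots: 50 g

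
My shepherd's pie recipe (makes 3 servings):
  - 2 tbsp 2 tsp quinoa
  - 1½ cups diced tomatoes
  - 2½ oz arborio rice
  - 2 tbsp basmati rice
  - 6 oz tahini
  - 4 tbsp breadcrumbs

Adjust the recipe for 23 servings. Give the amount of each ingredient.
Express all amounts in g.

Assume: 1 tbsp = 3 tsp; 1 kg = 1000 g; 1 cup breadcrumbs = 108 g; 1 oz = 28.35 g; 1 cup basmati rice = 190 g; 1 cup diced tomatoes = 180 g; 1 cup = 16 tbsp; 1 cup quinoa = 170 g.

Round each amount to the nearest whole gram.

Scaling factor: 23/3.
quinoa: (2 tbsp + 2 tsp = 8/3 tbsp) × 23/3 ÷ 16 tbsp/cup × 170 g/cup ≈ 217 g
diced tomatoes: 1.5 cup × 23/3 × 180 g/cup = 2070 g
arborio rice: 2.5 oz × 23/3 × 28.35 g/oz ≈ 543 g
basmati rice: 2 tbsp × 23/3 ÷ 16 tbsp/cup × 190 g/cup ≈ 182 g
tahini: 6 oz × 23/3 × 28.35 g/oz ≈ 1304 g
breadcrumbs: 4 tbsp × 23/3 ÷ 16 tbsp/cup × 108 g/cup = 207 g

quinoa: 217 g; diced tomatoes: 2070 g; arborio rice: 543 g; basmati rice: 182 g; tahini: 1304 g; breadcrumbs: 207 g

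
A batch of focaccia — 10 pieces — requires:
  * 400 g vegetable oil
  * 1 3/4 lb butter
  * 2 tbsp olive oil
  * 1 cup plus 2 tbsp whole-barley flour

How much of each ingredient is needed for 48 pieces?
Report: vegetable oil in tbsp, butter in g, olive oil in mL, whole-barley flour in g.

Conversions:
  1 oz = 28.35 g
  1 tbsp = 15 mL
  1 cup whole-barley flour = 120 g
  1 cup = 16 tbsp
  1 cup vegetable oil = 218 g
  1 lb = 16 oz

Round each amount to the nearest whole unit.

vegetable oil: 141 tbsp; butter: 3810 g; olive oil: 144 mL; whole-barley flour: 648 g

Scaling factor: 48/10 = 24/5 = 4.8.
vegetable oil: 400 g × 24/5 ÷ 218 g/cup × 16 tbsp/cup ≈ 141 tbsp
butter: 1.75 lb × 24/5 × 16 oz/lb × 28.35 g/oz ≈ 3810 g
olive oil: 2 tbsp × 24/5 × 15 mL/tbsp = 144 mL
whole-barley flour: (1 cup + 2 tbsp = 1.125 cup) × 24/5 × 120 g/cup = 648 g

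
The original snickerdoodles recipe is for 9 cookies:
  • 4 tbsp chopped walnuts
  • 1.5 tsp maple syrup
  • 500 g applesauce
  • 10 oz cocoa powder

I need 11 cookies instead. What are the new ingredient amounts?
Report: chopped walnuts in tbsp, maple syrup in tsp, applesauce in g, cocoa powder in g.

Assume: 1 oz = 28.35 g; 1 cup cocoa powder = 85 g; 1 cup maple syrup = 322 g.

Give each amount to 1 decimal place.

chopped walnuts: 4.9 tbsp; maple syrup: 1.8 tsp; applesauce: 611.1 g; cocoa powder: 346.5 g

Scaling factor: 11/9.
chopped walnuts: 4 tbsp × 11/9 ≈ 4.9 tbsp
maple syrup: 1.5 tsp × 11/9 ≈ 1.8 tsp
applesauce: 500 g × 11/9 ≈ 611.1 g
cocoa powder: 10 oz × 11/9 × 28.35 g/oz = 346.5 g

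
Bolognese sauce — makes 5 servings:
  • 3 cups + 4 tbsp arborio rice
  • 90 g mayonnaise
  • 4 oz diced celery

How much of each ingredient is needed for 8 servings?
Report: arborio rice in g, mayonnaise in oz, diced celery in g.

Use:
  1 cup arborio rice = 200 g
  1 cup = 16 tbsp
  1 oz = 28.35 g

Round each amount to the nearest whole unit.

Scaling factor: 8/5 = 1.6.
arborio rice: (3 cup + 4 tbsp = 3.25 cup) × 8/5 × 200 g/cup = 1040 g
mayonnaise: 90 g × 8/5 ÷ 28.35 g/oz ≈ 5 oz
diced celery: 4 oz × 8/5 × 28.35 g/oz ≈ 181 g

arborio rice: 1040 g; mayonnaise: 5 oz; diced celery: 181 g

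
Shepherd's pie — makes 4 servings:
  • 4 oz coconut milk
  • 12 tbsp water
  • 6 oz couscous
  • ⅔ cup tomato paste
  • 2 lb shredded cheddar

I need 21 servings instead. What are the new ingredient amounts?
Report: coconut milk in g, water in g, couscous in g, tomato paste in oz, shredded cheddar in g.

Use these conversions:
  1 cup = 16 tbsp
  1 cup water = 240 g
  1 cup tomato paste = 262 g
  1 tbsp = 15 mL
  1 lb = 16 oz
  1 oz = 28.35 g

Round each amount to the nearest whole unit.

coconut milk: 595 g; water: 945 g; couscous: 893 g; tomato paste: 32 oz; shredded cheddar: 4763 g

Scaling factor: 21/4 = 5.25.
coconut milk: 4 oz × 21/4 × 28.35 g/oz ≈ 595 g
water: 12 tbsp × 21/4 ÷ 16 tbsp/cup × 240 g/cup = 945 g
couscous: 6 oz × 21/4 × 28.35 g/oz ≈ 893 g
tomato paste: 2/3 cup × 21/4 × 262 g/cup ÷ 28.35 g/oz ≈ 32 oz
shredded cheddar: 2 lb × 21/4 × 16 oz/lb × 28.35 g/oz ≈ 4763 g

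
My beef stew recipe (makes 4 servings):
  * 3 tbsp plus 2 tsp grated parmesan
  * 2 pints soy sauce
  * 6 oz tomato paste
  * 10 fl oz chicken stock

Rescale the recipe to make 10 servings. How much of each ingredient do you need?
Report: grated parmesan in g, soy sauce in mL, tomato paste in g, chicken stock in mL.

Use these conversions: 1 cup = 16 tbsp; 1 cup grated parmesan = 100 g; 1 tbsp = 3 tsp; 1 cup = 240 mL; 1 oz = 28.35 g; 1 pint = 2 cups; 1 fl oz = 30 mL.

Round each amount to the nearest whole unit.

grated parmesan: 57 g; soy sauce: 2400 mL; tomato paste: 425 g; chicken stock: 750 mL

Scaling factor: 10/4 = 5/2 = 2.5.
grated parmesan: (3 tbsp + 2 tsp = 11/3 tbsp) × 5/2 ÷ 16 tbsp/cup × 100 g/cup ≈ 57 g
soy sauce: 2 pint × 5/2 × 2 cup/pint × 240 mL/cup = 2400 mL
tomato paste: 6 oz × 5/2 × 28.35 g/oz ≈ 425 g
chicken stock: 10 fl oz × 5/2 × 30 mL/fl oz = 750 mL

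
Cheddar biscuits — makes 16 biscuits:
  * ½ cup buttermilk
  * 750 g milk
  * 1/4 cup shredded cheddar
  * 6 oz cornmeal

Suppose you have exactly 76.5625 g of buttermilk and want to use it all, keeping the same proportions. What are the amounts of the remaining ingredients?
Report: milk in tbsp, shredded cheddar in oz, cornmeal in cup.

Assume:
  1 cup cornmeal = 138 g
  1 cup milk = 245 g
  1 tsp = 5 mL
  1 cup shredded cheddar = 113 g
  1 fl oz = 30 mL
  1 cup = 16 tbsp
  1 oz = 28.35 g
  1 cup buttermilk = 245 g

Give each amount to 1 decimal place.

The original recipe has 122.5 g of buttermilk, so the scaling factor is 76.5625 ÷ 122.5 = 5/8 = 0.625.
milk: 750 g × 5/8 ÷ 245 g/cup × 16 tbsp/cup ≈ 30.6 tbsp
shredded cheddar: 0.25 cup × 5/8 × 113 g/cup ÷ 28.35 g/oz ≈ 0.6 oz
cornmeal: 6 oz × 5/8 × 28.35 g/oz ÷ 138 g/cup ≈ 0.8 cup

milk: 30.6 tbsp; shredded cheddar: 0.6 oz; cornmeal: 0.8 cup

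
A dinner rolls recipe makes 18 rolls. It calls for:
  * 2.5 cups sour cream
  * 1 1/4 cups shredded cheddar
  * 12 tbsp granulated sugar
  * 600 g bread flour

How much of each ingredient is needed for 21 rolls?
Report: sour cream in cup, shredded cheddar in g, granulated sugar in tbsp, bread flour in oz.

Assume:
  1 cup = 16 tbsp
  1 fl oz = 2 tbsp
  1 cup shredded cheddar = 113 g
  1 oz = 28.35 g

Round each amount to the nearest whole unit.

sour cream: 3 cup; shredded cheddar: 165 g; granulated sugar: 14 tbsp; bread flour: 25 oz

Scaling factor: 21/18 = 7/6.
sour cream: 2.5 cup × 7/6 ≈ 3 cup
shredded cheddar: 1.25 cup × 7/6 × 113 g/cup ≈ 165 g
granulated sugar: 12 tbsp × 7/6 = 14 tbsp
bread flour: 600 g × 7/6 ÷ 28.35 g/oz ≈ 25 oz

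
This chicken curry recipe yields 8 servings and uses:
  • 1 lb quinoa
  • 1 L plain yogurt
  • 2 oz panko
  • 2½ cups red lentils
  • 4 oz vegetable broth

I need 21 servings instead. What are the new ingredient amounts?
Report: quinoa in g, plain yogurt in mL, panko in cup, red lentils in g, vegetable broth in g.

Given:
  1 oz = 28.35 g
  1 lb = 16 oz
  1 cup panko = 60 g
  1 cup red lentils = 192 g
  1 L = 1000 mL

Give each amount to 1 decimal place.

Scaling factor: 21/8 = 2.625.
quinoa: 1 lb × 21/8 × 16 oz/lb × 28.35 g/oz = 1190.7 g
plain yogurt: 1 L × 21/8 × 1000 mL/L = 2625.0 mL
panko: 2 oz × 21/8 × 28.35 g/oz ÷ 60 g/cup ≈ 2.5 cup
red lentils: 2.5 cup × 21/8 × 192 g/cup = 1260.0 g
vegetable broth: 4 oz × 21/8 × 28.35 g/oz ≈ 297.7 g

quinoa: 1190.7 g; plain yogurt: 2625.0 mL; panko: 2.5 cup; red lentils: 1260.0 g; vegetable broth: 297.7 g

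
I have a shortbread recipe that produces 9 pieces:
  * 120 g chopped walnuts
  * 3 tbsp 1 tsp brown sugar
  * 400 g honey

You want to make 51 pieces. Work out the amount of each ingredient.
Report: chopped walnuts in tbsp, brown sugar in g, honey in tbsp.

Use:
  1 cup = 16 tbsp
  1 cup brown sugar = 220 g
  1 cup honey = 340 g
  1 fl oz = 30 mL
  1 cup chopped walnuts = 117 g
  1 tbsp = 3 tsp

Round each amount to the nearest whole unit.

Scaling factor: 51/9 = 17/3.
chopped walnuts: 120 g × 17/3 ÷ 117 g/cup × 16 tbsp/cup ≈ 93 tbsp
brown sugar: (3 tbsp + 1 tsp = 10/3 tbsp) × 17/3 ÷ 16 tbsp/cup × 220 g/cup ≈ 260 g
honey: 400 g × 17/3 ÷ 340 g/cup × 16 tbsp/cup ≈ 107 tbsp

chopped walnuts: 93 tbsp; brown sugar: 260 g; honey: 107 tbsp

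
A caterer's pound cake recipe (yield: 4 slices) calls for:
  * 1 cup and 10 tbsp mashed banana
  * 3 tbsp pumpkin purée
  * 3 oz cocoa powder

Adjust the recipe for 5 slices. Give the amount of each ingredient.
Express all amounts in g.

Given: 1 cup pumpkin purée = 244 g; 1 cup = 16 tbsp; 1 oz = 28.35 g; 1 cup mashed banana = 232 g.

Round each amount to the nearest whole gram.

Scaling factor: 5/4 = 1.25.
mashed banana: (1 cup + 10 tbsp = 1.625 cup) × 5/4 × 232 g/cup ≈ 471 g
pumpkin purée: 3 tbsp × 5/4 ÷ 16 tbsp/cup × 244 g/cup ≈ 57 g
cocoa powder: 3 oz × 5/4 × 28.35 g/oz ≈ 106 g

mashed banana: 471 g; pumpkin purée: 57 g; cocoa powder: 106 g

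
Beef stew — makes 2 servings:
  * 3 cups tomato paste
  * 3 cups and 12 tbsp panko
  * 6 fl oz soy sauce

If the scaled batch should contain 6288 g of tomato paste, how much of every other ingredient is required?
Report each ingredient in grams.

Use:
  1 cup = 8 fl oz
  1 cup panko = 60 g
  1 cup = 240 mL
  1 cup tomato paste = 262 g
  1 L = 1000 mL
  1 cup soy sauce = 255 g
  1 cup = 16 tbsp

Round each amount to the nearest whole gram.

panko: 1800 g; soy sauce: 1530 g

The original recipe has 786 g of tomato paste, so the scaling factor is 6288 ÷ 786 = 8.
panko: (3 cup + 12 tbsp = 3.75 cup) × 8 × 60 g/cup = 1800 g
soy sauce: 6 fl oz × 8 ÷ 8 fl oz/cup × 255 g/cup = 1530 g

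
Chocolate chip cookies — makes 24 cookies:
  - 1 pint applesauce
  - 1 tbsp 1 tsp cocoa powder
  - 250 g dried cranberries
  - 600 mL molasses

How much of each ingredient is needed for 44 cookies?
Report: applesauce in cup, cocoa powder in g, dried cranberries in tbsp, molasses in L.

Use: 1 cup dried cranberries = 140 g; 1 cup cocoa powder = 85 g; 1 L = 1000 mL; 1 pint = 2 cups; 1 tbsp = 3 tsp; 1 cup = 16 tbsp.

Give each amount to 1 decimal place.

applesauce: 3.7 cup; cocoa powder: 13.0 g; dried cranberries: 52.4 tbsp; molasses: 1.1 L

Scaling factor: 44/24 = 11/6.
applesauce: 1 pint × 11/6 × 2 cup/pint ≈ 3.7 cup
cocoa powder: (1 tbsp + 1 tsp = 4/3 tbsp) × 11/6 ÷ 16 tbsp/cup × 85 g/cup ≈ 13.0 g
dried cranberries: 250 g × 11/6 ÷ 140 g/cup × 16 tbsp/cup ≈ 52.4 tbsp
molasses: 600 mL × 11/6 ÷ 1000 mL/L = 1.1 L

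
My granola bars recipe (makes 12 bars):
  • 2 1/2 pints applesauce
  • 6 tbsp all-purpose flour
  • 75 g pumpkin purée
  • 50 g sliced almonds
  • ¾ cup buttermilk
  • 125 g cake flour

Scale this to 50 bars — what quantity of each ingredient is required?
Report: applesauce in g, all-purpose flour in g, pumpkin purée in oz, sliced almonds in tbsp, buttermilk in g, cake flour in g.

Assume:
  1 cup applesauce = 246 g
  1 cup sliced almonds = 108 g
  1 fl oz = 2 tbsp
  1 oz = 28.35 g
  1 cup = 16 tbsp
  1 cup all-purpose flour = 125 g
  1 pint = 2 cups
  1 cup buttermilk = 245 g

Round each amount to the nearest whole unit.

applesauce: 5125 g; all-purpose flour: 195 g; pumpkin purée: 11 oz; sliced almonds: 31 tbsp; buttermilk: 766 g; cake flour: 521 g

Scaling factor: 50/12 = 25/6.
applesauce: 2.5 pint × 25/6 × 2 cup/pint × 246 g/cup = 5125 g
all-purpose flour: 6 tbsp × 25/6 ÷ 16 tbsp/cup × 125 g/cup ≈ 195 g
pumpkin purée: 75 g × 25/6 ÷ 28.35 g/oz ≈ 11 oz
sliced almonds: 50 g × 25/6 ÷ 108 g/cup × 16 tbsp/cup ≈ 31 tbsp
buttermilk: 0.75 cup × 25/6 × 245 g/cup ≈ 766 g
cake flour: 125 g × 25/6 ≈ 521 g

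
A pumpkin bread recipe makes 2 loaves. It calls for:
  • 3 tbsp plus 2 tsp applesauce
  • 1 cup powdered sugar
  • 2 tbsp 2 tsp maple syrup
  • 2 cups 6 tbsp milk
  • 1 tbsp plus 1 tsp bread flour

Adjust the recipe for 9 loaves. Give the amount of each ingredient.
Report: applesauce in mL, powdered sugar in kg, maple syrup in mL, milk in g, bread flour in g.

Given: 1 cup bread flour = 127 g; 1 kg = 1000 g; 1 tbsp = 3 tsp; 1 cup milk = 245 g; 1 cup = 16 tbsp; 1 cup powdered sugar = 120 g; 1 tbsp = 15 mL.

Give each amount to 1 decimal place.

Scaling factor: 9/2 = 4.5.
applesauce: (3 tbsp + 2 tsp = 11/3 tbsp) × 9/2 × 15 mL/tbsp = 247.5 mL
powdered sugar: 1 cup × 9/2 × 120 g/cup ÷ 1000 g/kg ≈ 0.5 kg
maple syrup: (2 tbsp + 2 tsp = 8/3 tbsp) × 9/2 × 15 mL/tbsp = 180.0 mL
milk: (2 cup + 6 tbsp = 2.375 cup) × 9/2 × 245 g/cup ≈ 2618.4 g
bread flour: (1 tbsp + 1 tsp = 4/3 tbsp) × 9/2 ÷ 16 tbsp/cup × 127 g/cup ≈ 47.6 g

applesauce: 247.5 mL; powdered sugar: 0.5 kg; maple syrup: 180.0 mL; milk: 2618.4 g; bread flour: 47.6 g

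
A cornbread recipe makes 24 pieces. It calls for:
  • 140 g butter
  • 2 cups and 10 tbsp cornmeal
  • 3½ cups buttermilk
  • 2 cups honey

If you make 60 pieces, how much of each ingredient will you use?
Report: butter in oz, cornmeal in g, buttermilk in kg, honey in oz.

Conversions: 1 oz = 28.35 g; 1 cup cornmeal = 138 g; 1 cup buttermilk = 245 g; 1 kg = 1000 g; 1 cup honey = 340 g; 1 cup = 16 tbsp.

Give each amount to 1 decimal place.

Scaling factor: 60/24 = 5/2 = 2.5.
butter: 140 g × 5/2 ÷ 28.35 g/oz ≈ 12.3 oz
cornmeal: (2 cup + 10 tbsp = 2.625 cup) × 5/2 × 138 g/cup ≈ 905.6 g
buttermilk: 3.5 cup × 5/2 × 245 g/cup ÷ 1000 g/kg ≈ 2.1 kg
honey: 2 cup × 5/2 × 340 g/cup ÷ 28.35 g/oz ≈ 60.0 oz

butter: 12.3 oz; cornmeal: 905.6 g; buttermilk: 2.1 kg; honey: 60.0 oz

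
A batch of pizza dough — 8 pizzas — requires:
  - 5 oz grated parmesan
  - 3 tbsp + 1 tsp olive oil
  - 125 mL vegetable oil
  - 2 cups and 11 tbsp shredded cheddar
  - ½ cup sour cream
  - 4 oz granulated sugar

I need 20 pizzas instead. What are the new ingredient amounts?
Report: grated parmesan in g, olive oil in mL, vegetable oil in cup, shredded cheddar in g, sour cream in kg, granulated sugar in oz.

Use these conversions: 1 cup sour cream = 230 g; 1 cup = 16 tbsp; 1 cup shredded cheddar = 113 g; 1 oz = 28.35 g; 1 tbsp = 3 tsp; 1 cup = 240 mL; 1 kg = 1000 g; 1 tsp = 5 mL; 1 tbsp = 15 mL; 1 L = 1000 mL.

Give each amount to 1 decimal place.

grated parmesan: 354.4 g; olive oil: 125.0 mL; vegetable oil: 1.3 cup; shredded cheddar: 759.2 g; sour cream: 0.3 kg; granulated sugar: 10.0 oz

Scaling factor: 20/8 = 5/2 = 2.5.
grated parmesan: 5 oz × 5/2 × 28.35 g/oz ≈ 354.4 g
olive oil: (3 tbsp + 1 tsp = 10/3 tbsp) × 5/2 × 15 mL/tbsp = 125.0 mL
vegetable oil: 125 mL × 5/2 ÷ 240 mL/cup ≈ 1.3 cup
shredded cheddar: (2 cup + 11 tbsp = 2.6875 cup) × 5/2 × 113 g/cup ≈ 759.2 g
sour cream: 0.5 cup × 5/2 × 230 g/cup ÷ 1000 g/kg ≈ 0.3 kg
granulated sugar: 4 oz × 5/2 = 10.0 oz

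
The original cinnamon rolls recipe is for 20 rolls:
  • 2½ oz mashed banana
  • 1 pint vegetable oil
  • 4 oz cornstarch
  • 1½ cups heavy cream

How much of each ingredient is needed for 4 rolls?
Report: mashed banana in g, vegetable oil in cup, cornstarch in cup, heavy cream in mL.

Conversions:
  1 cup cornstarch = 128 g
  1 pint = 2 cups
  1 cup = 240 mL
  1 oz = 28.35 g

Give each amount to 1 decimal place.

Scaling factor: 4/20 = 1/5 = 0.2.
mashed banana: 2.5 oz × 1/5 × 28.35 g/oz ≈ 14.2 g
vegetable oil: 1 pint × 1/5 × 2 cup/pint = 0.4 cup
cornstarch: 4 oz × 1/5 × 28.35 g/oz ÷ 128 g/cup ≈ 0.2 cup
heavy cream: 1.5 cup × 1/5 × 240 mL/cup = 72.0 mL

mashed banana: 14.2 g; vegetable oil: 0.4 cup; cornstarch: 0.2 cup; heavy cream: 72.0 mL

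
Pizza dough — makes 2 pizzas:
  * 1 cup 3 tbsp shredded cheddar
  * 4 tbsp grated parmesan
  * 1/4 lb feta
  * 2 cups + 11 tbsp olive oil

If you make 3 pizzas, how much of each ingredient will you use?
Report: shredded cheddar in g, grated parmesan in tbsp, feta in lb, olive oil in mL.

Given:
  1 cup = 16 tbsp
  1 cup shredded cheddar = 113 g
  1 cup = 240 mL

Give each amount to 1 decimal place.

shredded cheddar: 201.3 g; grated parmesan: 6.0 tbsp; feta: 0.4 lb; olive oil: 967.5 mL

Scaling factor: 3/2 = 1.5.
shredded cheddar: (1 cup + 3 tbsp = 1.1875 cup) × 3/2 × 113 g/cup ≈ 201.3 g
grated parmesan: 4 tbsp × 3/2 = 6.0 tbsp
feta: 0.25 lb × 3/2 ≈ 0.4 lb
olive oil: (2 cup + 11 tbsp = 2.6875 cup) × 3/2 × 240 mL/cup = 967.5 mL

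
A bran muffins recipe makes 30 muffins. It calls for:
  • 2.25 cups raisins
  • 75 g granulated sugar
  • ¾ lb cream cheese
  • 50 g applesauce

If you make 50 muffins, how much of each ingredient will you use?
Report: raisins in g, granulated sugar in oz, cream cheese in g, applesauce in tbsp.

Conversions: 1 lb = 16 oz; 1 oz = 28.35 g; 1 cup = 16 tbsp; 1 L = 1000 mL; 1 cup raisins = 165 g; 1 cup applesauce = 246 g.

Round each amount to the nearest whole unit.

raisins: 619 g; granulated sugar: 4 oz; cream cheese: 567 g; applesauce: 5 tbsp

Scaling factor: 50/30 = 5/3.
raisins: 2.25 cup × 5/3 × 165 g/cup ≈ 619 g
granulated sugar: 75 g × 5/3 ÷ 28.35 g/oz ≈ 4 oz
cream cheese: 0.75 lb × 5/3 × 16 oz/lb × 28.35 g/oz = 567 g
applesauce: 50 g × 5/3 ÷ 246 g/cup × 16 tbsp/cup ≈ 5 tbsp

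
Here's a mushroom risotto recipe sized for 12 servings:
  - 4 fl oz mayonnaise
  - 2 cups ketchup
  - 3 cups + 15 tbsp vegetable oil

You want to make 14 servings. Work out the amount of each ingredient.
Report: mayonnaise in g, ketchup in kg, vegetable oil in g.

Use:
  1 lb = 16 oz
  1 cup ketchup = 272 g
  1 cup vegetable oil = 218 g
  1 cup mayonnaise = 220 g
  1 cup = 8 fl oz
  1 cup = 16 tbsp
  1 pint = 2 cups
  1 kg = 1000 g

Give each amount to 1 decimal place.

mayonnaise: 128.3 g; ketchup: 0.6 kg; vegetable oil: 1001.4 g

Scaling factor: 14/12 = 7/6.
mayonnaise: 4 fl oz × 7/6 ÷ 8 fl oz/cup × 220 g/cup ≈ 128.3 g
ketchup: 2 cup × 7/6 × 272 g/cup ÷ 1000 g/kg ≈ 0.6 kg
vegetable oil: (3 cup + 15 tbsp = 3.9375 cup) × 7/6 × 218 g/cup ≈ 1001.4 g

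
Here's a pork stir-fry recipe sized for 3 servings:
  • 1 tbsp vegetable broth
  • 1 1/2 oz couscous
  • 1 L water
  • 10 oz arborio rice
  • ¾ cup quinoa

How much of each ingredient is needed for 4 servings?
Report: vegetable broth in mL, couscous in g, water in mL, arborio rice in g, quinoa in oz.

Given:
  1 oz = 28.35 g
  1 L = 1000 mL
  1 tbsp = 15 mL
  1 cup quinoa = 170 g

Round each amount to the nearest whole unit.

Scaling factor: 4/3.
vegetable broth: 1 tbsp × 4/3 × 15 mL/tbsp = 20 mL
couscous: 1.5 oz × 4/3 × 28.35 g/oz ≈ 57 g
water: 1 L × 4/3 × 1000 mL/L ≈ 1333 mL
arborio rice: 10 oz × 4/3 × 28.35 g/oz = 378 g
quinoa: 0.75 cup × 4/3 × 170 g/cup ÷ 28.35 g/oz ≈ 6 oz

vegetable broth: 20 mL; couscous: 57 g; water: 1333 mL; arborio rice: 378 g; quinoa: 6 oz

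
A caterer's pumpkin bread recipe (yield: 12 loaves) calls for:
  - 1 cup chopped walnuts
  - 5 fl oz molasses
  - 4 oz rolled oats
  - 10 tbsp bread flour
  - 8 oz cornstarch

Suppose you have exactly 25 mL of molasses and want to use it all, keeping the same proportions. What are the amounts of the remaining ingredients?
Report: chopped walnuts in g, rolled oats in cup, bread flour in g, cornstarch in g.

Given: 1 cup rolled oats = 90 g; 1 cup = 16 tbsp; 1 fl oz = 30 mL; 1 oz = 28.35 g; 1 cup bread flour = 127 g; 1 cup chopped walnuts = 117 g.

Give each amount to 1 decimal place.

chopped walnuts: 19.5 g; rolled oats: 0.2 cup; bread flour: 13.2 g; cornstarch: 37.8 g

The original recipe has 150 mL of molasses, so the scaling factor is 25 ÷ 150 = 1/6.
chopped walnuts: 1 cup × 1/6 × 117 g/cup = 19.5 g
rolled oats: 4 oz × 1/6 × 28.35 g/oz ÷ 90 g/cup ≈ 0.2 cup
bread flour: 10 tbsp × 1/6 ÷ 16 tbsp/cup × 127 g/cup ≈ 13.2 g
cornstarch: 8 oz × 1/6 × 28.35 g/oz = 37.8 g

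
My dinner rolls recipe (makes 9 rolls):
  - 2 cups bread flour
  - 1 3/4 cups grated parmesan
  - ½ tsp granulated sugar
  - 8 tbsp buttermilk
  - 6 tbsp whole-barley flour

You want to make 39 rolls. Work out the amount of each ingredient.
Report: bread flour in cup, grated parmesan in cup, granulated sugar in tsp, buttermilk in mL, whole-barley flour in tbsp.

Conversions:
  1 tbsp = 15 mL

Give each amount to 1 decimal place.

Scaling factor: 39/9 = 13/3.
bread flour: 2 cup × 13/3 ≈ 8.7 cup
grated parmesan: 1.75 cup × 13/3 ≈ 7.6 cup
granulated sugar: 0.5 tsp × 13/3 ≈ 2.2 tsp
buttermilk: 8 tbsp × 13/3 × 15 mL/tbsp = 520.0 mL
whole-barley flour: 6 tbsp × 13/3 = 26.0 tbsp

bread flour: 8.7 cup; grated parmesan: 7.6 cup; granulated sugar: 2.2 tsp; buttermilk: 520.0 mL; whole-barley flour: 26.0 tbsp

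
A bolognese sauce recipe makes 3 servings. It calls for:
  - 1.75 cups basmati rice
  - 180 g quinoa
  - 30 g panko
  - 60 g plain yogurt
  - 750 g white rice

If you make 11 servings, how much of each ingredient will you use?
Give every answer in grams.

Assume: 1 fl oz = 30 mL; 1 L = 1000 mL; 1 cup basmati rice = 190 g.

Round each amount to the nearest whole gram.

basmati rice: 1219 g; quinoa: 660 g; panko: 110 g; plain yogurt: 220 g; white rice: 2750 g

Scaling factor: 11/3.
basmati rice: 1.75 cup × 11/3 × 190 g/cup ≈ 1219 g
quinoa: 180 g × 11/3 = 660 g
panko: 30 g × 11/3 = 110 g
plain yogurt: 60 g × 11/3 = 220 g
white rice: 750 g × 11/3 = 2750 g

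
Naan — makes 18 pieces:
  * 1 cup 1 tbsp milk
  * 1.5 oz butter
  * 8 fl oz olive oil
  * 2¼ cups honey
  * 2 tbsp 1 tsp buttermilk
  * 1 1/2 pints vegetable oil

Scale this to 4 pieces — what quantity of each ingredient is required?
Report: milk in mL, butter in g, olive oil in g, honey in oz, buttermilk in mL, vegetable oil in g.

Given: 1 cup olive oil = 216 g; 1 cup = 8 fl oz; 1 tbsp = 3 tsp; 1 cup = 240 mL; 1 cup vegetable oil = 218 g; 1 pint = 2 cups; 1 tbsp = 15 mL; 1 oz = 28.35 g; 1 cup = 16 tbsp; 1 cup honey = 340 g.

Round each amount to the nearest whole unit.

Scaling factor: 4/18 = 2/9.
milk: (1 cup + 1 tbsp = 1.0625 cup) × 2/9 × 240 mL/cup ≈ 57 mL
butter: 1.5 oz × 2/9 × 28.35 g/oz ≈ 9 g
olive oil: 8 fl oz × 2/9 ÷ 8 fl oz/cup × 216 g/cup = 48 g
honey: 2.25 cup × 2/9 × 340 g/cup ÷ 28.35 g/oz ≈ 6 oz
buttermilk: (2 tbsp + 1 tsp = 7/3 tbsp) × 2/9 × 15 mL/tbsp ≈ 8 mL
vegetable oil: 1.5 pint × 2/9 × 2 cup/pint × 218 g/cup ≈ 145 g

milk: 57 mL; butter: 9 g; olive oil: 48 g; honey: 6 oz; buttermilk: 8 mL; vegetable oil: 145 g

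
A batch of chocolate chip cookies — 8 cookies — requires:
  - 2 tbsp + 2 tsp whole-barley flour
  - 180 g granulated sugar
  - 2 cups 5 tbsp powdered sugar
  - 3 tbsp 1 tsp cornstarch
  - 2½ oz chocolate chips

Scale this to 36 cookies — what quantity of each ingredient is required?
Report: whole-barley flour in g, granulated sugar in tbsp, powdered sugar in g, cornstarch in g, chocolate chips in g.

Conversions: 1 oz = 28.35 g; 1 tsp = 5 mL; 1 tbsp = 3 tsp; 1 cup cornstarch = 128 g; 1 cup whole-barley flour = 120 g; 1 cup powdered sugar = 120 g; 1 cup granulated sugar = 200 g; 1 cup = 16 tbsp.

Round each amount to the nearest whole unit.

Scaling factor: 36/8 = 9/2 = 4.5.
whole-barley flour: (2 tbsp + 2 tsp = 8/3 tbsp) × 9/2 ÷ 16 tbsp/cup × 120 g/cup = 90 g
granulated sugar: 180 g × 9/2 ÷ 200 g/cup × 16 tbsp/cup ≈ 65 tbsp
powdered sugar: (2 cup + 5 tbsp = 2.3125 cup) × 9/2 × 120 g/cup ≈ 1249 g
cornstarch: (3 tbsp + 1 tsp = 10/3 tbsp) × 9/2 ÷ 16 tbsp/cup × 128 g/cup = 120 g
chocolate chips: 2.5 oz × 9/2 × 28.35 g/oz ≈ 319 g

whole-barley flour: 90 g; granulated sugar: 65 tbsp; powdered sugar: 1249 g; cornstarch: 120 g; chocolate chips: 319 g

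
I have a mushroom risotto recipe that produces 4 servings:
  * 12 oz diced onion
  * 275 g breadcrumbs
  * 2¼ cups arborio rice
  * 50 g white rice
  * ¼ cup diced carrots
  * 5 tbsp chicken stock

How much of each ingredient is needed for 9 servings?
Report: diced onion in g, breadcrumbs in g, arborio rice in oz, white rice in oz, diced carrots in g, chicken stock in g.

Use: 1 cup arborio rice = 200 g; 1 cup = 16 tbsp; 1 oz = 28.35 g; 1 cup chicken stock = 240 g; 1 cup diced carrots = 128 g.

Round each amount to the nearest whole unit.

diced onion: 765 g; breadcrumbs: 619 g; arborio rice: 36 oz; white rice: 4 oz; diced carrots: 72 g; chicken stock: 169 g

Scaling factor: 9/4 = 2.25.
diced onion: 12 oz × 9/4 × 28.35 g/oz ≈ 765 g
breadcrumbs: 275 g × 9/4 ≈ 619 g
arborio rice: 2.25 cup × 9/4 × 200 g/cup ÷ 28.35 g/oz ≈ 36 oz
white rice: 50 g × 9/4 ÷ 28.35 g/oz ≈ 4 oz
diced carrots: 0.25 cup × 9/4 × 128 g/cup = 72 g
chicken stock: 5 tbsp × 9/4 ÷ 16 tbsp/cup × 240 g/cup ≈ 169 g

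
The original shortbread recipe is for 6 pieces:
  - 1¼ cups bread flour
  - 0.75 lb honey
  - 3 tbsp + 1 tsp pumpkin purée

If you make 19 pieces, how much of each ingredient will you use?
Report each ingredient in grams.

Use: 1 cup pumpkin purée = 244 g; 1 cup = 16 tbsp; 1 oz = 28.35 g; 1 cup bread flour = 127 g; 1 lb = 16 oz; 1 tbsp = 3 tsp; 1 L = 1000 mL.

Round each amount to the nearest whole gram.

Scaling factor: 19/6.
bread flour: 1.25 cup × 19/6 × 127 g/cup ≈ 503 g
honey: 0.75 lb × 19/6 × 16 oz/lb × 28.35 g/oz ≈ 1077 g
pumpkin purée: (3 tbsp + 1 tsp = 10/3 tbsp) × 19/6 ÷ 16 tbsp/cup × 244 g/cup ≈ 161 g

bread flour: 503 g; honey: 1077 g; pumpkin purée: 161 g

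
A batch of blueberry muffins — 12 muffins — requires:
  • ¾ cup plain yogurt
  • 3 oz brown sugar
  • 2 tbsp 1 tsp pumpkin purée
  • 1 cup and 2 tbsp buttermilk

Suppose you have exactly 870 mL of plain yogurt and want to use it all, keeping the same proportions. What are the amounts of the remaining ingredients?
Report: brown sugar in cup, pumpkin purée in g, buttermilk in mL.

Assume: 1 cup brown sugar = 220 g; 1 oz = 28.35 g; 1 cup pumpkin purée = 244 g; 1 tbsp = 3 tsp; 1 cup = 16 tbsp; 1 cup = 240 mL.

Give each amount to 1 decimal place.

brown sugar: 1.9 cup; pumpkin purée: 172.0 g; buttermilk: 1305.0 mL

The original recipe has 180 mL of plain yogurt, so the scaling factor is 870 ÷ 180 = 29/6.
brown sugar: 3 oz × 29/6 × 28.35 g/oz ÷ 220 g/cup ≈ 1.9 cup
pumpkin purée: (2 tbsp + 1 tsp = 7/3 tbsp) × 29/6 ÷ 16 tbsp/cup × 244 g/cup ≈ 172.0 g
buttermilk: (1 cup + 2 tbsp = 1.125 cup) × 29/6 × 240 mL/cup = 1305.0 mL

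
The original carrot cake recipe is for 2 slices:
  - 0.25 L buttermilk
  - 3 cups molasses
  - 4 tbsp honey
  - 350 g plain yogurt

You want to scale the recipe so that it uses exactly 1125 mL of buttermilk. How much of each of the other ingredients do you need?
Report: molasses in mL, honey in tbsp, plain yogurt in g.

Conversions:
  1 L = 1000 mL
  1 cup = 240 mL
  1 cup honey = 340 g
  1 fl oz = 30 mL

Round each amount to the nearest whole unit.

The original recipe has 250 mL of buttermilk, so the scaling factor is 1125 ÷ 250 = 9/2 = 4.5.
molasses: 3 cup × 9/2 × 240 mL/cup = 3240 mL
honey: 4 tbsp × 9/2 = 18 tbsp
plain yogurt: 350 g × 9/2 = 1575 g

molasses: 3240 mL; honey: 18 tbsp; plain yogurt: 1575 g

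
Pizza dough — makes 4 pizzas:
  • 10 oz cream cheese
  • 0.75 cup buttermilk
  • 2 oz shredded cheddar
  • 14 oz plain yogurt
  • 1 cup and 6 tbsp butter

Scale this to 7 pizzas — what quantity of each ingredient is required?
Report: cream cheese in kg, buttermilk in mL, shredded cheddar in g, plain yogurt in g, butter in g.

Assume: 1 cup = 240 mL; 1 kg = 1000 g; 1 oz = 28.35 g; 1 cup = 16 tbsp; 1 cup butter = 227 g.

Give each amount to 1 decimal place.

Scaling factor: 7/4 = 1.75.
cream cheese: 10 oz × 7/4 × 28.35 g/oz ÷ 1000 g/kg ≈ 0.5 kg
buttermilk: 0.75 cup × 7/4 × 240 mL/cup = 315.0 mL
shredded cheddar: 2 oz × 7/4 × 28.35 g/oz ≈ 99.2 g
plain yogurt: 14 oz × 7/4 × 28.35 g/oz ≈ 694.6 g
butter: (1 cup + 6 tbsp = 1.375 cup) × 7/4 × 227 g/cup ≈ 546.2 g

cream cheese: 0.5 kg; buttermilk: 315.0 mL; shredded cheddar: 99.2 g; plain yogurt: 694.6 g; butter: 546.2 g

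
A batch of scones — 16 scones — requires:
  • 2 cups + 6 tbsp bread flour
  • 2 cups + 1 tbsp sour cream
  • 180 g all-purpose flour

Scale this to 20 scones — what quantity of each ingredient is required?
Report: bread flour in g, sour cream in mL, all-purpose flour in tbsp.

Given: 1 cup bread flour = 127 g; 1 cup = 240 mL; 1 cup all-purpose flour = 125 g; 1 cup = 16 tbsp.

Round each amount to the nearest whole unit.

bread flour: 377 g; sour cream: 619 mL; all-purpose flour: 29 tbsp

Scaling factor: 20/16 = 5/4 = 1.25.
bread flour: (2 cup + 6 tbsp = 2.375 cup) × 5/4 × 127 g/cup ≈ 377 g
sour cream: (2 cup + 1 tbsp = 2.0625 cup) × 5/4 × 240 mL/cup ≈ 619 mL
all-purpose flour: 180 g × 5/4 ÷ 125 g/cup × 16 tbsp/cup ≈ 29 tbsp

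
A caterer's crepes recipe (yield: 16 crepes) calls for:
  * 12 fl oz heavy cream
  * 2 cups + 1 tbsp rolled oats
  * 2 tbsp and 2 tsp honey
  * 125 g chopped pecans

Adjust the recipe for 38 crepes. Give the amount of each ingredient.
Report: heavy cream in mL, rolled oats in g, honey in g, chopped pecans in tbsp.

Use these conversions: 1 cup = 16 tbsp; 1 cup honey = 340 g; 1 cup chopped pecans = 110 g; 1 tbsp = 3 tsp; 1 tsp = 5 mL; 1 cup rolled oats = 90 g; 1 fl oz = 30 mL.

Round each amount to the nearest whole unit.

Scaling factor: 38/16 = 19/8 = 2.375.
heavy cream: 12 fl oz × 19/8 × 30 mL/fl oz = 855 mL
rolled oats: (2 cup + 1 tbsp = 2.0625 cup) × 19/8 × 90 g/cup ≈ 441 g
honey: (2 tbsp + 2 tsp = 8/3 tbsp) × 19/8 ÷ 16 tbsp/cup × 340 g/cup ≈ 135 g
chopped pecans: 125 g × 19/8 ÷ 110 g/cup × 16 tbsp/cup ≈ 43 tbsp

heavy cream: 855 mL; rolled oats: 441 g; honey: 135 g; chopped pecans: 43 tbsp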